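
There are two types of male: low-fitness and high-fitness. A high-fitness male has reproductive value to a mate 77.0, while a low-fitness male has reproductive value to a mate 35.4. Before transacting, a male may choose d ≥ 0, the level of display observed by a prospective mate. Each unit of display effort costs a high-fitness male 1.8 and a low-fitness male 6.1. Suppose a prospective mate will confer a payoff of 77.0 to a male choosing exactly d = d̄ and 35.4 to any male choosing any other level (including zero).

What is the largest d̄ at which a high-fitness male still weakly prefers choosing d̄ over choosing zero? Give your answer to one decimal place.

Choosing d̄ yields the high-fitness type 77.0 − 1.8·d̄; choosing zero yields 35.4.
The high-fitness type is indifferent at 77.0 − 1.8·d̄ = 35.4, i.e. d̄ = (77.0 − 35.4) / 1.8 ≈ 23.1.
For any d̄ above 23.1 the high-fitness type would rather pool at zero, so separation collapses.

23.1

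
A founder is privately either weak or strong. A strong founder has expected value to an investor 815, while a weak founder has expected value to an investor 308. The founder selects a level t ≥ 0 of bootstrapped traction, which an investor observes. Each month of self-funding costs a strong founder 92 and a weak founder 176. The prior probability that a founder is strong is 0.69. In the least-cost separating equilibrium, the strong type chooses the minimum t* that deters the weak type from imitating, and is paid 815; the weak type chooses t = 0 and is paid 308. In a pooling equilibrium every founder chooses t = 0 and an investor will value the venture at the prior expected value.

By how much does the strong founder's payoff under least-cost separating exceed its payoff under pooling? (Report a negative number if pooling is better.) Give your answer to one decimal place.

Least-cost separating signal: t* solves 308 = 815 − 176·t*, so t* = (815 − 308)/176 ≈ 2.8807.
Strong type's separating payoff: 815 − 92 × t* = 815 − 92 × (815 − 308)/176 = 815 − 46644/176 ≈ 549.977.
Pooling payoff: 0.69 × 815 + 0.31 × 308 = 657.83.
Difference: 549.977 − 657.83 = -107.853, i.e. -107.9 to one decimal place.
The strong type would prefer the pooling outcome.

-107.9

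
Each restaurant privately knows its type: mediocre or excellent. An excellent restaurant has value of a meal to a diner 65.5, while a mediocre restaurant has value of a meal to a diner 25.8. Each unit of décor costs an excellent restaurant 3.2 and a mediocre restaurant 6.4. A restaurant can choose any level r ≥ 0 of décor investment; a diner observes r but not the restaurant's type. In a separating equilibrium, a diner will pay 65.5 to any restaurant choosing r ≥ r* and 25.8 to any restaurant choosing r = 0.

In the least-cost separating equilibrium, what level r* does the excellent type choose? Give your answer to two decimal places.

6.20

A mediocre restaurant choosing r = 0 receives 25.8.
Imitating at r* instead would pay 65.5 at cost 6.4·r*, netting 65.5 − 6.4·r*.
Indifference: 25.8 = 65.5 − 6.4·r*, so r* = (65.5 − 25.8) / 6.4 ≈ 6.20.
This is the mediocre type's binding incentive-compatibility constraint; any r ≥ 6.20 sustains separation on that side.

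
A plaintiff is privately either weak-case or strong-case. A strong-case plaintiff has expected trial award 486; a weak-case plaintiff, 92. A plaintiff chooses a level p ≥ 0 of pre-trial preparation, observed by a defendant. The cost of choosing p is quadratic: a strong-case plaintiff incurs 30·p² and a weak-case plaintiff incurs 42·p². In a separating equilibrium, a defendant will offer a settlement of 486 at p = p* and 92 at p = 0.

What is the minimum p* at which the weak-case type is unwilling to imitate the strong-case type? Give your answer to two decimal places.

The weak-case type at p = 0 receives 92; imitating at p* yields 486 − 42·p*².
Indifference: 92 = 486 − 42·p*², so p*² = (486 − 92) / 42 ≈ 9.3810.
p* = √9.3810 ≈ 3.06.

3.06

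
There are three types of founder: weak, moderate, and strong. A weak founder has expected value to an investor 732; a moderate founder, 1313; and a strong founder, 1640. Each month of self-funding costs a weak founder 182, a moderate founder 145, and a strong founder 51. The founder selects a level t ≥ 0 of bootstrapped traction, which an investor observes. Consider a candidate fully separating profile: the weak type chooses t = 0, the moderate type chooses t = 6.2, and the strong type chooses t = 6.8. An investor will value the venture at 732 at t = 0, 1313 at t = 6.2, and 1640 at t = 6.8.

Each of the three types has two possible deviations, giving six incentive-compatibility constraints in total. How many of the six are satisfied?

4

Weak (own payoff 732): to t=6.2 gives 1313 − 182×6.2 = 184.6 → no gain ✓; to t=6.8 gives 1640 − 182×6.8 = 402.4 → no gain ✓.
Strong (own payoff 1640 − 51×6.8 = 1293.2): to t=0 gives 732 → no gain ✓; to t=6.2 gives 1313 − 51×6.2 = 996.8 → no gain ✓.
Moderate (own payoff 1313 − 145×6.2 = 414): to t=0 gives 732 → profitable ✗; to t=6.8 gives 1640 − 145×6.8 = 654 → profitable ✗.
4 of the 6 constraints hold; not an equilibrium.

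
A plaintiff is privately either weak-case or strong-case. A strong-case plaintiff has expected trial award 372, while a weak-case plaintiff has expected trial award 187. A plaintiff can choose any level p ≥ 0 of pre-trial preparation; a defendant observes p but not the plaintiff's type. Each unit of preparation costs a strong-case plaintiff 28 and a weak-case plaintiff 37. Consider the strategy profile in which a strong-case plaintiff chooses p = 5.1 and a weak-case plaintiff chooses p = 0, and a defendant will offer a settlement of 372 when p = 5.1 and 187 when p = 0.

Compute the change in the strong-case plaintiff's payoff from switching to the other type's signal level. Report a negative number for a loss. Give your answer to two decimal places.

Playing p = 5.1 the strong-case plaintiff receives 372 − 28 × 5.1 = 229.2.
Deviating to p = 0 yields 187 instead.
Gain from deviating: 187 − 229.2 = -42.20.
The gain is negative, so the strong-case type's incentive-compatibility constraint is satisfied.

-42.20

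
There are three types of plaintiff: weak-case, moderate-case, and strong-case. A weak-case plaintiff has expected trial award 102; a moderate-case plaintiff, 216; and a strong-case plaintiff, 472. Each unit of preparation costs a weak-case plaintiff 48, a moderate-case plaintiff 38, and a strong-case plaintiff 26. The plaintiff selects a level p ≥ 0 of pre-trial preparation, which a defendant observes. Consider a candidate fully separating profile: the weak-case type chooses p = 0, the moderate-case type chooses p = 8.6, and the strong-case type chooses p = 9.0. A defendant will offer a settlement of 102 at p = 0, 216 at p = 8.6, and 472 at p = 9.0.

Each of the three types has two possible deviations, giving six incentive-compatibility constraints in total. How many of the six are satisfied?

4

Weak-case (own payoff 102): to p=8.6 gives 216 − 48×8.6 = -196.8 → no gain ✓; to p=9.0 gives 472 − 48×9.0 = 40 → no gain ✓.
Moderate-case (own payoff 216 − 38×8.6 = -110.8): to p=0 gives 102 → profitable ✗; to p=9.0 gives 472 − 38×9.0 = 130 → profitable ✗.
Strong-case (own payoff 472 − 26×9.0 = 238): to p=0 gives 102 → no gain ✓; to p=8.6 gives 216 − 26×8.6 = -7.6 → no gain ✓.
4 of the 6 constraints hold; not an equilibrium.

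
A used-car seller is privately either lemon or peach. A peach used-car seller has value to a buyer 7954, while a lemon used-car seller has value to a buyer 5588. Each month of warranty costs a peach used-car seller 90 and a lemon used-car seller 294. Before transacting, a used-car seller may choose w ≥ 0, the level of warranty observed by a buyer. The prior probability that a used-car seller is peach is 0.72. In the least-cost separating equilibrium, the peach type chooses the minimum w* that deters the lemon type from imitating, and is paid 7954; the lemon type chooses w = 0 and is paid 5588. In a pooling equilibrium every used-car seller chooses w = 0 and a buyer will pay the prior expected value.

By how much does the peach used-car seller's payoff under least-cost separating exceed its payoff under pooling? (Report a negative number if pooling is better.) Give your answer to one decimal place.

-61.8

Least-cost separating signal: w* solves 5588 = 7954 − 294·w*, so w* = (7954 − 5588)/294 ≈ 8.0476.
Peach type's separating payoff: 7954 − 90 × w* = 7954 − 90 × (7954 − 5588)/294 = 7954 − 212940/294 ≈ 7229.714.
Pooling payoff: 0.72 × 7954 + 0.28 × 5588 = 7291.52.
Difference: 7229.714 − 7291.52 = -61.806, i.e. -61.8 to one decimal place.
The peach type would prefer the pooling outcome.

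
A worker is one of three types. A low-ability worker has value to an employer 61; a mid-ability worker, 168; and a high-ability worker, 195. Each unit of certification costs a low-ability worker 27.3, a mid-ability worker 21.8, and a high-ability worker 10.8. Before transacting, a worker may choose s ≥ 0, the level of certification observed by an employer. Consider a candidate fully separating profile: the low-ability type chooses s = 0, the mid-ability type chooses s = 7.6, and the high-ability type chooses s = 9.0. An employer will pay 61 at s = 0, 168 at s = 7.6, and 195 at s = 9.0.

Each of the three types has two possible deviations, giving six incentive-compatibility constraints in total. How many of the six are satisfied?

5

Mid-ability (own payoff 168 − 21.8×7.6 = 2.32): to s=0 gives 61 → profitable ✗; to s=9.0 gives 195 − 21.8×9.0 = -1.2 → no gain ✓.
High-ability (own payoff 195 − 10.8×9.0 = 97.8): to s=0 gives 61 → no gain ✓; to s=7.6 gives 168 − 10.8×7.6 = 85.92 → no gain ✓.
Low-ability (own payoff 61): to s=7.6 gives 168 − 27.3×7.6 = -39.48 → no gain ✓; to s=9.0 gives 195 − 27.3×9.0 = -50.7 → no gain ✓.
5 of the 6 constraints hold; not an equilibrium.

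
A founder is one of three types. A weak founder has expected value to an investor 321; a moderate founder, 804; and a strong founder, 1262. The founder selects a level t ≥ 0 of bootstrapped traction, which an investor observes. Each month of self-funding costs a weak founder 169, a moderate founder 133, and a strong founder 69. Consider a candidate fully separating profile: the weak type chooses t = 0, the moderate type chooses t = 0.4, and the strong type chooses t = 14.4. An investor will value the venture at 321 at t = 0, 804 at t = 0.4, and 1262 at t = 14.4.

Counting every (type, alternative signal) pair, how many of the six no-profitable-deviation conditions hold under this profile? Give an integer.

Weak (own payoff 321): to t=0.4 gives 804 − 169×0.4 = 736.4 → profitable ✗; to t=14.4 gives 1262 − 169×14.4 = -1171.6 → no gain ✓.
Strong (own payoff 1262 − 69×14.4 = 268.4): to t=0 gives 321 → profitable ✗; to t=0.4 gives 804 − 69×0.4 = 776.4 → profitable ✗.
Moderate (own payoff 804 − 133×0.4 = 750.8): to t=0 gives 321 → no gain ✓; to t=14.4 gives 1262 − 133×14.4 = -653.2 → no gain ✓.
3 of the 6 constraints hold; not an equilibrium.

3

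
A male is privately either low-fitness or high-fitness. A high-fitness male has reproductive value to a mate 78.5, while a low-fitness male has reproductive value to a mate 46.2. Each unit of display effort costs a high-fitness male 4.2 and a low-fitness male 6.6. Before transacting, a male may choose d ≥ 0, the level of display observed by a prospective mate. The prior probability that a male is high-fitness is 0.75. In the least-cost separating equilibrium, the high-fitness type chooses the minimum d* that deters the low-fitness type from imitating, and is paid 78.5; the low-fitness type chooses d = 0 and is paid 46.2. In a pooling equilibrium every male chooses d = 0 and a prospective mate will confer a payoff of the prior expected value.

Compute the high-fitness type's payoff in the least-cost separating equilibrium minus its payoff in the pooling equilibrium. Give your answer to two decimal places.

Least-cost separating signal: d* solves 46.2 = 78.5 − 6.6·d*, so d* = (78.5 − 46.2)/6.6 ≈ 4.8939.
High-fitness type's separating payoff: 78.5 − 4.2 × d* = 78.5 − 4.2 × (78.5 − 46.2)/6.6 = 78.5 − 135.66/6.6 ≈ 57.9455.
Pooling payoff: 0.75 × 78.5 + 0.25 × 46.2 = 70.425.
Difference: 57.9455 − 70.425 = -12.4795, i.e. -12.48 to two decimal places.
The high-fitness type would prefer the pooling outcome.

-12.48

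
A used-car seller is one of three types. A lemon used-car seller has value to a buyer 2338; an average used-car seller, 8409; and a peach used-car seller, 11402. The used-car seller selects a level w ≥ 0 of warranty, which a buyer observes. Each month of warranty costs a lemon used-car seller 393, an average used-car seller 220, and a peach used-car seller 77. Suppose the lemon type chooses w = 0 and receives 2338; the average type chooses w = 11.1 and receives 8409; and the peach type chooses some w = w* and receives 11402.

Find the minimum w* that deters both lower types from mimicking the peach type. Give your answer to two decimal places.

Average type (on-path payoff 8409 − 220×11.1 = 5967) won't mimic when 5967 ≥ 11402 − 220·w*, i.e. w* ≥ 24.70.
Lemon type (on-path payoff 2338) won't mimic when 2338 ≥ 11402 − 393·w*, i.e. w* ≥ 23.06.
Both must hold, so w* = max(23.06, 24.70) = 24.70. The average type's constraint binds.

24.70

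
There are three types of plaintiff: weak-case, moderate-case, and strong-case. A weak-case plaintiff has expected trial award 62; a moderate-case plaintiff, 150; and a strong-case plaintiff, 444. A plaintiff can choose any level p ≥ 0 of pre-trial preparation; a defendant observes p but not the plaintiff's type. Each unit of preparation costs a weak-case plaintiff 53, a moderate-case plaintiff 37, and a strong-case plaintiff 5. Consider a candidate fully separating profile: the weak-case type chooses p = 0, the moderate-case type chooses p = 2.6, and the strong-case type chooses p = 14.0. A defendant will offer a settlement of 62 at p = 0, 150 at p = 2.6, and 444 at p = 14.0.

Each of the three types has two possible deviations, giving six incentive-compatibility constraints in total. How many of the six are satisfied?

5

Weak-case (own payoff 62): to p=2.6 gives 150 − 53×2.6 = 12.2 → no gain ✓; to p=14.0 gives 444 − 53×14.0 = -298 → no gain ✓.
Strong-case (own payoff 444 − 5×14.0 = 374): to p=0 gives 62 → no gain ✓; to p=2.6 gives 150 − 5×2.6 = 137 → no gain ✓.
Moderate-case (own payoff 150 − 37×2.6 = 53.8): to p=0 gives 62 → profitable ✗; to p=14.0 gives 444 − 37×14.0 = -74 → no gain ✓.
5 of the 6 constraints hold; not an equilibrium.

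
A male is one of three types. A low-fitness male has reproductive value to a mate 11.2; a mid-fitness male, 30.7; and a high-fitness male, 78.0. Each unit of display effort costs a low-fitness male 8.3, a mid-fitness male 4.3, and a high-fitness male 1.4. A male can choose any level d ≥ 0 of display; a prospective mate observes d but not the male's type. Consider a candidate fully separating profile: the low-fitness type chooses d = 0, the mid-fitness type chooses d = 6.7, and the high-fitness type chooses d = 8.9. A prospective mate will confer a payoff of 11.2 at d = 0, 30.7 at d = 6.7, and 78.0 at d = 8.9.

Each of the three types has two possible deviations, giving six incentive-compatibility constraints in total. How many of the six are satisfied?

4

Low-fitness (own payoff 11.2): to d=6.7 gives 30.7 − 8.3×6.7 = -24.91 → no gain ✓; to d=8.9 gives 78.0 − 8.3×8.9 = 4.13 → no gain ✓.
High-fitness (own payoff 78.0 − 1.4×8.9 = 65.54): to d=0 gives 11.2 → no gain ✓; to d=6.7 gives 30.7 − 1.4×6.7 = 21.32 → no gain ✓.
Mid-fitness (own payoff 30.7 − 4.3×6.7 = 1.89): to d=0 gives 11.2 → profitable ✗; to d=8.9 gives 78.0 − 4.3×8.9 = 39.73 → profitable ✗.
4 of the 6 constraints hold; not an equilibrium.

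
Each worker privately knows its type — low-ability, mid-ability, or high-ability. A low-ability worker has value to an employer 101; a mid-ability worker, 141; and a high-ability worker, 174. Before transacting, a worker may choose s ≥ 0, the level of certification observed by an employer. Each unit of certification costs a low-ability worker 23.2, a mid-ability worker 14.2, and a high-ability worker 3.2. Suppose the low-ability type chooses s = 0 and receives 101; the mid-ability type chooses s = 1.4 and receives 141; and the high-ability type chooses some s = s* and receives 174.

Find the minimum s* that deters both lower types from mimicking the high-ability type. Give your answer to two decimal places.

Mid-ability type (on-path payoff 141 − 14.2×1.4 = 121.12) won't mimic when 121.12 ≥ 174 − 14.2·s*, i.e. s* ≥ 3.72.
Low-ability type (on-path payoff 101) won't mimic when 101 ≥ 174 − 23.2·s*, i.e. s* ≥ 3.15.
Both must hold, so s* = max(3.15, 3.72) = 3.72. The mid-ability type's constraint binds.

3.72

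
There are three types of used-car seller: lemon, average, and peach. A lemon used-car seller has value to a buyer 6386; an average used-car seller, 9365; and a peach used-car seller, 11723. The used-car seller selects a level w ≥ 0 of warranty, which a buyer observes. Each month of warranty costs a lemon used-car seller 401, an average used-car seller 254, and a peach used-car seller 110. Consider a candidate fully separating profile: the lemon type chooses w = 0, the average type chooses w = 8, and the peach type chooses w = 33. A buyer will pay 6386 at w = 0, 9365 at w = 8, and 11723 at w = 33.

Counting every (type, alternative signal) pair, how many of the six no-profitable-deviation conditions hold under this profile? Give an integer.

5

Peach (own payoff 11723 − 110×33 = 8093): to w=0 gives 6386 → no gain ✓; to w=8 gives 9365 − 110×8 = 8485 → profitable ✗.
Average (own payoff 9365 − 254×8 = 7333): to w=0 gives 6386 → no gain ✓; to w=33 gives 11723 − 254×33 = 3341 → no gain ✓.
Lemon (own payoff 6386): to w=8 gives 9365 − 401×8 = 6157 → no gain ✓; to w=33 gives 11723 − 401×33 = -1510 → no gain ✓.
5 of the 6 constraints hold; not an equilibrium.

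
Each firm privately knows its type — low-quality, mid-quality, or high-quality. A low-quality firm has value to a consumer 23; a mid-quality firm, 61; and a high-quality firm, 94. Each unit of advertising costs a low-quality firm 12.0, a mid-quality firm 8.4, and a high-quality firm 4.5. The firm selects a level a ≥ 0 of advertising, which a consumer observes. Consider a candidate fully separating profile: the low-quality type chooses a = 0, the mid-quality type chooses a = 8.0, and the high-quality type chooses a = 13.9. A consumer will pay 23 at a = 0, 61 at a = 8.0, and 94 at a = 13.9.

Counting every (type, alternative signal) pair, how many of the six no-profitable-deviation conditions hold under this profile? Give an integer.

5

High-quality (own payoff 94 − 4.5×13.9 = 31.45): to a=0 gives 23 → no gain ✓; to a=8.0 gives 61 − 4.5×8.0 = 25 → no gain ✓.
Low-quality (own payoff 23): to a=8.0 gives 61 − 12.0×8.0 = -35 → no gain ✓; to a=13.9 gives 94 − 12.0×13.9 = -72.8 → no gain ✓.
Mid-quality (own payoff 61 − 8.4×8.0 = -6.2): to a=0 gives 23 → profitable ✗; to a=13.9 gives 94 − 8.4×13.9 = -22.76 → no gain ✓.
5 of the 6 constraints hold; not an equilibrium.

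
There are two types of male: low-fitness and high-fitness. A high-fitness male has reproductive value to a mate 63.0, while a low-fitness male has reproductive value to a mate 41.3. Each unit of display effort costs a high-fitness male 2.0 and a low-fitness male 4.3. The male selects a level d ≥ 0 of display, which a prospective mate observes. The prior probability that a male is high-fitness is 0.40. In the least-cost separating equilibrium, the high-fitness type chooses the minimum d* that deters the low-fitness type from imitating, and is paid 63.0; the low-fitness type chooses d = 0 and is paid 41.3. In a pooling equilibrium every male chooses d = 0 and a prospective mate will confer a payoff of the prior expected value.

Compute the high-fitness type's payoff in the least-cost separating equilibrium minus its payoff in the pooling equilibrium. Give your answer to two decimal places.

2.93

Least-cost separating signal: d* solves 41.3 = 63.0 − 4.3·d*, so d* = (63.0 − 41.3)/4.3 ≈ 5.0465.
High-fitness type's separating payoff: 63.0 − 2.0 × d* = 63.0 − 2.0 × (63.0 − 41.3)/4.3 = 63.0 − 43.4/4.3 ≈ 52.9070.
Pooling payoff: 0.40 × 63.0 + 0.60 × 41.3 = 49.98.
Difference: 52.9070 − 49.98 = 2.927, i.e. 2.93 to two decimal places.
The high-fitness type prefers to separate.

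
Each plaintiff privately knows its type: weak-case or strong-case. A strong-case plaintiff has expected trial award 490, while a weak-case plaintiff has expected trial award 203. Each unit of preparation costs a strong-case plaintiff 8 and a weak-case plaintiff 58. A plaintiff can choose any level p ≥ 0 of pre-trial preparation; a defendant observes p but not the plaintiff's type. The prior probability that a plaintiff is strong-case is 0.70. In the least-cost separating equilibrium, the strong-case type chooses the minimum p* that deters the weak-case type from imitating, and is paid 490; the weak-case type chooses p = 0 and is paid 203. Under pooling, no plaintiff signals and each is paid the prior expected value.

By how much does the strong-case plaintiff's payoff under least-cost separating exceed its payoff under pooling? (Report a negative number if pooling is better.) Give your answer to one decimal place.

46.5

Least-cost separating signal: p* solves 203 = 490 − 58·p*, so p* = (490 − 203)/58 ≈ 4.9483.
Strong-case type's separating payoff: 490 − 8 × p* = 490 − 8 × (490 − 203)/58 = 490 − 2296/58 ≈ 450.414.
Pooling payoff: 0.70 × 490 + 0.30 × 203 = 403.9.
Difference: 450.414 − 403.9 = 46.514, i.e. 46.5 to one decimal place.
The strong-case type prefers to separate.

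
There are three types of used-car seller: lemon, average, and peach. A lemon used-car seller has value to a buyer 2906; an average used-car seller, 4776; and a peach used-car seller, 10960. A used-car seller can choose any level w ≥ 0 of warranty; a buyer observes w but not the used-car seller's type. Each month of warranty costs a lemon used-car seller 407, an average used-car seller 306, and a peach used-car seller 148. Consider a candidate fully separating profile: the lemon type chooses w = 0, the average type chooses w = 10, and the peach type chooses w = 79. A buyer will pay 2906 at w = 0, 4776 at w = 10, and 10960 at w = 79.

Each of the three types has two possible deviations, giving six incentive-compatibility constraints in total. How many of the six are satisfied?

3

Average (own payoff 4776 − 306×10 = 1716): to w=0 gives 2906 → profitable ✗; to w=79 gives 10960 − 306×79 = -13214 → no gain ✓.
Peach (own payoff 10960 − 148×79 = -732): to w=0 gives 2906 → profitable ✗; to w=10 gives 4776 − 148×10 = 3296 → profitable ✗.
Lemon (own payoff 2906): to w=10 gives 4776 − 407×10 = 706 → no gain ✓; to w=79 gives 10960 − 407×79 = -21193 → no gain ✓.
3 of the 6 constraints hold; not an equilibrium.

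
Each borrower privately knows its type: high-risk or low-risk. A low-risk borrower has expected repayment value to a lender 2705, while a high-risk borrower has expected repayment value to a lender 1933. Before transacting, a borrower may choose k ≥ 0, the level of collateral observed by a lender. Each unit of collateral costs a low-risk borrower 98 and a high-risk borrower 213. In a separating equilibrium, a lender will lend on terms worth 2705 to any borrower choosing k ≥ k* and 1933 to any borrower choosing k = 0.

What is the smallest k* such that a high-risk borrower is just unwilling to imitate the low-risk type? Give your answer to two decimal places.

3.62

A high-risk borrower choosing k = 0 receives 1933.
Imitating at k* instead would pay 2705 at cost 213·k*, netting 2705 − 213·k*.
Indifference: 1933 = 2705 − 213·k*, so k* = (2705 − 1933) / 213 ≈ 3.62.
This is the high-risk type's binding incentive-compatibility constraint; any k ≥ 3.62 sustains separation on that side.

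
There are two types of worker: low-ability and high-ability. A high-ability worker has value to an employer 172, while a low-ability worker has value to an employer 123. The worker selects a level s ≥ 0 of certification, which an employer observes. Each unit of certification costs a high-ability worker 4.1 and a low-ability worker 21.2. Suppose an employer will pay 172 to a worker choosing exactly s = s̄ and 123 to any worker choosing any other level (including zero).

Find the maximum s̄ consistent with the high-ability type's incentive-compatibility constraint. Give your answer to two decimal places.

11.95

Choosing s̄ yields the high-ability type 172 − 4.1·s̄; choosing zero yields 123.
The high-ability type is indifferent at 172 − 4.1·s̄ = 123, i.e. s̄ = (172 − 123) / 4.1 ≈ 11.95.
For any s̄ above 11.95 the high-ability type would rather pool at zero, so separation collapses.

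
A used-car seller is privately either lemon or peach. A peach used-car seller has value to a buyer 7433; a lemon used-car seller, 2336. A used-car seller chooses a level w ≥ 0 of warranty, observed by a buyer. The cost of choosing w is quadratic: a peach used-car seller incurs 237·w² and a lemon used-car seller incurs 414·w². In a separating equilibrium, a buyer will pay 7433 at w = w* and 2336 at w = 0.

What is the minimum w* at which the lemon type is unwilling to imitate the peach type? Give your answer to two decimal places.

The lemon type at w = 0 receives 2336; imitating at w* yields 7433 − 414·w*².
Indifference: 2336 = 7433 − 414·w*², so w*² = (7433 − 2336) / 414 ≈ 12.3116.
w* = √12.3116 ≈ 3.51.

3.51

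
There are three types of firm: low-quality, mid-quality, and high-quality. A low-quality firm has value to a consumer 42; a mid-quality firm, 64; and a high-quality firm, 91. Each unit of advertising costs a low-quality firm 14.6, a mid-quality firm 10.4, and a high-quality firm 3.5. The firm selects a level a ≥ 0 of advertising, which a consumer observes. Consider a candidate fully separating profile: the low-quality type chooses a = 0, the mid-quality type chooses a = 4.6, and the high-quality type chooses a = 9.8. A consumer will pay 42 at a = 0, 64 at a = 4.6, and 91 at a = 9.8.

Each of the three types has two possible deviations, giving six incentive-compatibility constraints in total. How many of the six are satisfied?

High-quality (own payoff 91 − 3.5×9.8 = 56.7): to a=0 gives 42 → no gain ✓; to a=4.6 gives 64 − 3.5×4.6 = 47.9 → no gain ✓.
Low-quality (own payoff 42): to a=4.6 gives 64 − 14.6×4.6 = -3.16 → no gain ✓; to a=9.8 gives 91 − 14.6×9.8 = -52.08 → no gain ✓.
Mid-quality (own payoff 64 − 10.4×4.6 = 16.16): to a=0 gives 42 → profitable ✗; to a=9.8 gives 91 − 10.4×9.8 = -10.92 → no gain ✓.
5 of the 6 constraints hold; not an equilibrium.

5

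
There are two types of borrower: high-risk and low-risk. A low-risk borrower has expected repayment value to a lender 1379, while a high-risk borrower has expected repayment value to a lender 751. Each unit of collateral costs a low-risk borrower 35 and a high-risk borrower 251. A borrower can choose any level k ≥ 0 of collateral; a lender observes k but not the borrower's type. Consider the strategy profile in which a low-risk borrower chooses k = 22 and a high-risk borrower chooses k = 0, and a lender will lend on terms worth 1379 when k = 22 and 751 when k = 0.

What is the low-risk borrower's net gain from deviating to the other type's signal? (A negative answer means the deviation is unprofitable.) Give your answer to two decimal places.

142.00

Playing k = 22 the low-risk borrower receives 1379 − 35 × 22 = 609.
Deviating to k = 0 yields 751 instead.
Gain from deviating: 751 − 609 = 142.00.
The gain is positive, so the low-risk type's incentive-compatibility constraint is violated — this profile is not a separating equilibrium.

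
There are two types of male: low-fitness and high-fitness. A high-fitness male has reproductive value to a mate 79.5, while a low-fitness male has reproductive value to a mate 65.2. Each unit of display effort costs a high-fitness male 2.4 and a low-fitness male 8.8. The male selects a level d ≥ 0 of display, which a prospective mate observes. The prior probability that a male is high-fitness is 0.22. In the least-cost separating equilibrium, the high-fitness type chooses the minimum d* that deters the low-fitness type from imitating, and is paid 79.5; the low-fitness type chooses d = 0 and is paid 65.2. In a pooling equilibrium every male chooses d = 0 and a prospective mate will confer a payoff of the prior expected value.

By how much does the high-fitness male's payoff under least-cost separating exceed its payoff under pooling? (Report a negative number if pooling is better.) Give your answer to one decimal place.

Least-cost separating signal: d* solves 65.2 = 79.5 − 8.8·d*, so d* = (79.5 − 65.2)/8.8 = 1.625.
High-fitness type's separating payoff: 79.5 − 2.4 × d* = 79.5 − 2.4 × (79.5 − 65.2)/8.8 = 79.5 − 34.32/8.8 = 75.6.
Pooling payoff: 0.22 × 79.5 + 0.78 × 65.2 = 68.346.
Difference: 75.6 − 68.346 = 7.254, i.e. 7.3 to one decimal place.
The high-fitness type prefers to separate.

7.3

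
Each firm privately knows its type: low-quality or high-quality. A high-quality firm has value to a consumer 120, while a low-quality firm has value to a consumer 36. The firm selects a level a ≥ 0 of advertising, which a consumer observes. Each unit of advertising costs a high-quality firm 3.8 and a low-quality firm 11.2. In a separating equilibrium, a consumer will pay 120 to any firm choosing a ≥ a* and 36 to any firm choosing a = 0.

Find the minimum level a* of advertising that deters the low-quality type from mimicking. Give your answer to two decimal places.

A low-quality firm choosing a = 0 receives 36.
Imitating at a* instead would pay 120 at cost 11.2·a*, netting 120 − 11.2·a*.
Indifference: 36 = 120 − 11.2·a*, so a* = (120 − 36) / 11.2 = 7.50.
This is the low-quality type's binding incentive-compatibility constraint; any a ≥ 7.50 sustains separation on that side.

7.50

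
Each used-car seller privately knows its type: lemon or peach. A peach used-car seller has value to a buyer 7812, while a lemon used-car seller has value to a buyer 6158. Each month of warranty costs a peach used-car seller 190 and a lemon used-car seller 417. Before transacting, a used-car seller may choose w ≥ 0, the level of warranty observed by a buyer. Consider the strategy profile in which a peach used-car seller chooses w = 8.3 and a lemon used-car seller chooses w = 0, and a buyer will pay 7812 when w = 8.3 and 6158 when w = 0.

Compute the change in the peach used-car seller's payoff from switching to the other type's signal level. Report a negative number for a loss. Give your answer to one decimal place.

Playing w = 8.3 the peach used-car seller receives 7812 − 190 × 8.3 = 6235.
Deviating to w = 0 yields 6158 instead.
Gain from deviating: 6158 − 6235 = -77.0.
The gain is negative, so the peach type's incentive-compatibility constraint is satisfied.

-77.0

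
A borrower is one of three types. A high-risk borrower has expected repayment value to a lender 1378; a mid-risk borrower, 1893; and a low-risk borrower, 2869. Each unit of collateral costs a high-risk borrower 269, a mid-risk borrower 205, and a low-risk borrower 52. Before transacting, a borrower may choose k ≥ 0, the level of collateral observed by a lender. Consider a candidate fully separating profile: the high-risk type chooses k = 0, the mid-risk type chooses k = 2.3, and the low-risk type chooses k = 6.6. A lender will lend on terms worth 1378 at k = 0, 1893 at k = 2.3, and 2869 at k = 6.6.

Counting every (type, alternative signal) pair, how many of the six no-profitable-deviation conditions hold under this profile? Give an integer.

High-risk (own payoff 1378): to k=2.3 gives 1893 − 269×2.3 = 1274.3 → no gain ✓; to k=6.6 gives 2869 − 269×6.6 = 1093.6 → no gain ✓.
Low-risk (own payoff 2869 − 52×6.6 = 2525.8): to k=0 gives 1378 → no gain ✓; to k=2.3 gives 1893 − 52×2.3 = 1773.4 → no gain ✓.
Mid-risk (own payoff 1893 − 205×2.3 = 1421.5): to k=0 gives 1378 → no gain ✓; to k=6.6 gives 2869 − 205×6.6 = 1516 → profitable ✗.
5 of the 6 constraints hold; not an equilibrium.

5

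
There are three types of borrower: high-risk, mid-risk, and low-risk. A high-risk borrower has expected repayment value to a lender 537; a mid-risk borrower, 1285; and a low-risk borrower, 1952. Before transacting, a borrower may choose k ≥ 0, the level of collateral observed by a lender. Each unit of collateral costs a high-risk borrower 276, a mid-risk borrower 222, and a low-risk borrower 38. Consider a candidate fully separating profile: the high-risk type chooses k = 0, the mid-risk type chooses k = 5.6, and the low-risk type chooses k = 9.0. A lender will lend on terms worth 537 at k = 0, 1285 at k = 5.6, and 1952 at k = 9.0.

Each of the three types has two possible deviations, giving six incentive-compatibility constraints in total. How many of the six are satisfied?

5

Low-risk (own payoff 1952 − 38×9.0 = 1610): to k=0 gives 537 → no gain ✓; to k=5.6 gives 1285 − 38×5.6 = 1072.2 → no gain ✓.
Mid-risk (own payoff 1285 − 222×5.6 = 41.8): to k=0 gives 537 → profitable ✗; to k=9.0 gives 1952 − 222×9.0 = -46 → no gain ✓.
High-risk (own payoff 537): to k=5.6 gives 1285 − 276×5.6 = -260.6 → no gain ✓; to k=9.0 gives 1952 − 276×9.0 = -532 → no gain ✓.
5 of the 6 constraints hold; not an equilibrium.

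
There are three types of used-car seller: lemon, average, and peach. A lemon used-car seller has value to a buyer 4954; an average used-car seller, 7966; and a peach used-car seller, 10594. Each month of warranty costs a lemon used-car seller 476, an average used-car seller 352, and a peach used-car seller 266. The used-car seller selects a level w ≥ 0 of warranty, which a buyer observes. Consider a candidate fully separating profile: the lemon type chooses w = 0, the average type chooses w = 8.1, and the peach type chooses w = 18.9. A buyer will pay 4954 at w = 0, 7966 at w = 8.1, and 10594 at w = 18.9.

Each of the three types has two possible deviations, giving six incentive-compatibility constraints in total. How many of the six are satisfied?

Peach (own payoff 10594 − 266×18.9 = 5566.6): to w=0 gives 4954 → no gain ✓; to w=8.1 gives 7966 − 266×8.1 = 5811.4 → profitable ✗.
Average (own payoff 7966 − 352×8.1 = 5114.8): to w=0 gives 4954 → no gain ✓; to w=18.9 gives 10594 − 352×18.9 = 3941.2 → no gain ✓.
Lemon (own payoff 4954): to w=8.1 gives 7966 − 476×8.1 = 4110.4 → no gain ✓; to w=18.9 gives 10594 − 476×18.9 = 1597.6 → no gain ✓.
5 of the 6 constraints hold; not an equilibrium.

5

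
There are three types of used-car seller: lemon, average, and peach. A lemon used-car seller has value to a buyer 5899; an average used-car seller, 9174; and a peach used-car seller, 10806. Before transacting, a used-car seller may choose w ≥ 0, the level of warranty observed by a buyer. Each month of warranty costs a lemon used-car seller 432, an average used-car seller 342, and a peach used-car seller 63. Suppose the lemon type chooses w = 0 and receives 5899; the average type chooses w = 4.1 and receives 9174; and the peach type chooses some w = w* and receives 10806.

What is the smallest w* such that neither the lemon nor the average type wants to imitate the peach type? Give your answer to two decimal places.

Average type (on-path payoff 9174 − 342×4.1 = 7771.8) won't mimic when 7771.8 ≥ 10806 − 342·w*, i.e. w* ≥ 8.87.
Lemon type (on-path payoff 5899) won't mimic when 5899 ≥ 10806 − 432·w*, i.e. w* ≥ 11.36.
Both must hold, so w* = max(11.36, 8.87) = 11.36. The lemon type's constraint binds.

11.36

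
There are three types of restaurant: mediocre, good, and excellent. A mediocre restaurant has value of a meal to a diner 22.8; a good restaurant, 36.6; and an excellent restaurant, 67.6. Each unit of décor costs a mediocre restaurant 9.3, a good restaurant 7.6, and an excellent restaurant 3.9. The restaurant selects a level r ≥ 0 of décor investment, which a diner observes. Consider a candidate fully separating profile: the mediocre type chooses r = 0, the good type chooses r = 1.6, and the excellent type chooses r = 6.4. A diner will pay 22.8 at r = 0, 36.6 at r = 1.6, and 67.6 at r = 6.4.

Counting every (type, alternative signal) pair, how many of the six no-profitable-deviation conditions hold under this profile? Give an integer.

6

Good (own payoff 36.6 − 7.6×1.6 = 24.44): to r=0 gives 22.8 → no gain ✓; to r=6.4 gives 67.6 − 7.6×6.4 = 18.96 → no gain ✓.
Mediocre (own payoff 22.8): to r=1.6 gives 36.6 − 9.3×1.6 = 21.72 → no gain ✓; to r=6.4 gives 67.6 − 9.3×6.4 = 8.08 → no gain ✓.
Excellent (own payoff 67.6 − 3.9×6.4 = 42.64): to r=0 gives 22.8 → no gain ✓; to r=1.6 gives 36.6 − 3.9×1.6 = 30.36 → no gain ✓.
6 of the 6 constraints hold; this profile is a separating equilibrium.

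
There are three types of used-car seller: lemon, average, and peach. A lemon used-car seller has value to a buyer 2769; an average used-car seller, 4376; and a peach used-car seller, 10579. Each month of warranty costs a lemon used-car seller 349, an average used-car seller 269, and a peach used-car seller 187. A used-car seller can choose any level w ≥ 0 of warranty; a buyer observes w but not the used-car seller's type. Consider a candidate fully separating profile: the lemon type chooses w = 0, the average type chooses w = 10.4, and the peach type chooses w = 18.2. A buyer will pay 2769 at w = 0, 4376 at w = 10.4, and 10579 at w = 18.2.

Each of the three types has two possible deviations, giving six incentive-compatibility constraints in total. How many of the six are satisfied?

Lemon (own payoff 2769): to w=10.4 gives 4376 − 349×10.4 = 746.4 → no gain ✓; to w=18.2 gives 10579 − 349×18.2 = 4227.2 → profitable ✗.
Average (own payoff 4376 − 269×10.4 = 1578.4): to w=0 gives 2769 → profitable ✗; to w=18.2 gives 10579 − 269×18.2 = 5683.2 → profitable ✗.
Peach (own payoff 10579 − 187×18.2 = 7175.6): to w=0 gives 2769 → no gain ✓; to w=10.4 gives 4376 − 187×10.4 = 2431.2 → no gain ✓.
3 of the 6 constraints hold; not an equilibrium.

3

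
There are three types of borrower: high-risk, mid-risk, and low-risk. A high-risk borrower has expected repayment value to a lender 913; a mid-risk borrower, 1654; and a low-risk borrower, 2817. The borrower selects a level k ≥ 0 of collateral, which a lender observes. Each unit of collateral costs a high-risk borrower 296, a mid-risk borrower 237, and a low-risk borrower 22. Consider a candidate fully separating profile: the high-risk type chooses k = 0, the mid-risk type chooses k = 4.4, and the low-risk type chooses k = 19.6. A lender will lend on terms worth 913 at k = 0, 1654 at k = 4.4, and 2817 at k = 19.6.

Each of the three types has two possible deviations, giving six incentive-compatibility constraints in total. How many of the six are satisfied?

5

Mid-risk (own payoff 1654 − 237×4.4 = 611.2): to k=0 gives 913 → profitable ✗; to k=19.6 gives 2817 − 237×19.6 = -1828.2 → no gain ✓.
Low-risk (own payoff 2817 − 22×19.6 = 2385.8): to k=0 gives 913 → no gain ✓; to k=4.4 gives 1654 − 22×4.4 = 1557.2 → no gain ✓.
High-risk (own payoff 913): to k=4.4 gives 1654 − 296×4.4 = 351.6 → no gain ✓; to k=19.6 gives 2817 − 296×19.6 = -2984.6 → no gain ✓.
5 of the 6 constraints hold; not an equilibrium.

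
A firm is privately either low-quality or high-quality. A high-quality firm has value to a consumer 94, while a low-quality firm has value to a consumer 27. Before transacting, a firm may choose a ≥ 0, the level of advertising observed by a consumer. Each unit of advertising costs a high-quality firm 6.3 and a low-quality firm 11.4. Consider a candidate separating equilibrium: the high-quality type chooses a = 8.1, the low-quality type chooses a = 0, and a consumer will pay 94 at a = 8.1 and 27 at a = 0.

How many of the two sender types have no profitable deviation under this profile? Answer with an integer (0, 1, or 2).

2

High-quality type: signal → 94 − 6.3 × 8.1 = 42.97; deviate to 0 → 27. IC holds (42.97 ≥ 27).
Low-quality type: stay at 0 → 27; mimic → 94 − 11.4 × 8.1 = 1.66. IC holds (27 ≥ 1.66).
2 of 2 constraints hold, so this is a separating equilibrium.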